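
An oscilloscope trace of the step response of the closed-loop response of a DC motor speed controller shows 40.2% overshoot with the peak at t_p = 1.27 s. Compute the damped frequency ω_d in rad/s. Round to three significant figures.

ω_d ≈ 2.47 rad/s

t_p = π/ω_d, so ω_d = π/1.27 = 2.47 rad/s.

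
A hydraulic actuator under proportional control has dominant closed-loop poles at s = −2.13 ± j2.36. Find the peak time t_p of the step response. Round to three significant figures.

t_p = π/ω_d with ω_d = 2.36 (the imaginary part), so t_p = 1.33 s.

t_p ≈ 1.33 s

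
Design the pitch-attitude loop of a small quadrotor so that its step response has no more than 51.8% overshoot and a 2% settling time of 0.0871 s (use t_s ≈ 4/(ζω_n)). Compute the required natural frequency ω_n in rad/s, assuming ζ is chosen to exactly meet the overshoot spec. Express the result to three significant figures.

Inverting the overshoot relation: ζ = |ln 0.518|/√(π² + ln²0.518) = 0.205.
Then ω_n = 4/(ζ t_s) = 4/(0.205 × 0.0871) = 224 rad/s.

ω_n ≈ 224 rad/s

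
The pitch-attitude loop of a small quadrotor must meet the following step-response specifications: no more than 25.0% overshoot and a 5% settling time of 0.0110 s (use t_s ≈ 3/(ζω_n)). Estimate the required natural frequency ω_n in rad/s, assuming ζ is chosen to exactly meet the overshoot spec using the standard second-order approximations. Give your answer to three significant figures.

From %OS = 100·exp(−πζ/√(1−ζ²)), invert to get ζ = −ln(OS)/√(π² + ln²(OS)) with OS = 0.250.
−ln 0.250 = 1.386, so ζ = 1.386/√(π² + 1.922) = 0.404.
Then ω_n = 3/(ζ t_s) = 3/(0.404 × 0.0110) = 676 rad/s.

ω_n ≈ 676 rad/s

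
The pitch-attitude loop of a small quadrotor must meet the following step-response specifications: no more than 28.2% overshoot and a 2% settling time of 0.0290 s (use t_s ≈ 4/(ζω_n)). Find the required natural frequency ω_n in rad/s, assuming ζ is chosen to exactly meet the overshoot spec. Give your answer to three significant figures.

ζ = −ln(OS)/√(π² + (ln OS)²). With OS = 0.282, ln OS = −1.266 and ζ = 1.266/3.387 = 0.374.
Then ω_n = 4/(ζ t_s) = 4/(0.374 × 0.0290) = 369 rad/s.

ω_n ≈ 369 rad/s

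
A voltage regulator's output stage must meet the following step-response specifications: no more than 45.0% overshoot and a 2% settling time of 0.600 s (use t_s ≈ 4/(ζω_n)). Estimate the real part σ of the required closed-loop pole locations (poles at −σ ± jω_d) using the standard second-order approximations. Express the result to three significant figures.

The settling-time spec alone fixes σ = ζω_n = 4/t_s = 4/0.600 = 6.67.
(Overshoot then fixes ζ = 0.246 and hence ω_d = σ·√(1−ζ²)/ζ = 26.2 rad/s.)

σ ≈ 6.67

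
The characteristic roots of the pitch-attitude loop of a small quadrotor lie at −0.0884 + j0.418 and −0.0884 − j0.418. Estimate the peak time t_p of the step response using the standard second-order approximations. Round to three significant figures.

t_p = π/ω_d with ω_d = 0.418 (the imaginary part), so t_p = 7.52 s.

t_p ≈ 7.52 s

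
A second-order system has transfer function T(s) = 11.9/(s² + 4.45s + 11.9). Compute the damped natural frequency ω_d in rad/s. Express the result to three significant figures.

ω_d ≈ 2.64 rad/s

Comparing the denominator to s² + 2ζω_n s + ω_n²: ω_n = √11.9 = 3.45 rad/s, and 2ζω_n = 4.45 so ζ = 4.45/(2·3.45) = 0.645.
ω_d = ω_n√(1−ζ²) = 2.64 rad/s.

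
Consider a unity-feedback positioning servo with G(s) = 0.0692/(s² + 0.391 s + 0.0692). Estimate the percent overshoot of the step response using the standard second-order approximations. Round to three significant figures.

Comparing the denominator to s² + 2ζω_n s + ω_n²: ω_n = √0.0692 = 0.263 rad/s, and 2ζω_n = 0.391 so ζ = 0.391/(2·0.263) = 0.743.
Overshoot: exp(−π·0.743/√(1−0.743²)) = 0.0305, i.e. 3.05%.

%OS ≈ 3.05%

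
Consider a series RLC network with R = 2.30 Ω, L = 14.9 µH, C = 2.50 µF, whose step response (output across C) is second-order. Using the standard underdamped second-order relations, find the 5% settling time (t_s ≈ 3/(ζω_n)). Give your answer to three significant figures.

t_s ≈ 0.0000389 s

For a series RLC circuit (capacitor voltage as output), ω_n = 1/√(LC) = 1/√(14.9 µH · 2.50 µF) = 164000 rad/s.
ζ = (R/2)·√(C/L) = (2.30/2)·√(2.50 µF/14.9 µH) = 0.471.
t_s ≈ 3/(ζω_n) = 0.0000389 s.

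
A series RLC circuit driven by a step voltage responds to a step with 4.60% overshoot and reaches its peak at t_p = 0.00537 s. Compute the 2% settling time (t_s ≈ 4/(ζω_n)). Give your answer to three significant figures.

t_s ≈ 0.00698 s

From the overshoot, ζ = −ln(OS)/√(π²+ln²(OS)) = 0.700.
t_p = π/ω_d ⇒ ω_d = 585 rad/s; then ω_n = ω_d/√(1−ζ²) = 819 rad/s.
t_s ≈ 4/(ζω_n) = 4/(0.700·819) = 0.00698 s.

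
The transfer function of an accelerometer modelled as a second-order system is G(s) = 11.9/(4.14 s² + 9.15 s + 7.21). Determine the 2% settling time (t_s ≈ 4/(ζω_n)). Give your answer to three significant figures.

t_s ≈ 3.62 s

Dividing through by 4.14: denominator becomes s² + 2.210 s + 1.742.
So ω_n = √1.742 = 1.32 rad/s and ζ = 2.210/(2·1.32) = 0.837.
t_s ≈ 4/(ζω_n) = 3.62 s.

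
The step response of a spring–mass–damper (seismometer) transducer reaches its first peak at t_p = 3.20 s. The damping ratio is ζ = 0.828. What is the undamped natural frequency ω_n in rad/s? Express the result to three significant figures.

Peak time t_p = π/ω_d, so ω_d = π/t_p = π/3.20 = 0.982 rad/s.
ω_n = ω_d/√(1−ζ²) = 0.982/√0.314 = 1.75 rad/s.

ω_n ≈ 1.75 rad/s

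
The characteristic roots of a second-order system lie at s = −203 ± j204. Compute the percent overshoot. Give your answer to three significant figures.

%OS ≈ 4.39%

|pole| = ω_n = √(203² + 204²) = 288 rad/s; ζ = cos θ = σ/ω_n = 0.705.
%OS = 100·exp(−πζ/√(1−ζ²)) = 4.39%.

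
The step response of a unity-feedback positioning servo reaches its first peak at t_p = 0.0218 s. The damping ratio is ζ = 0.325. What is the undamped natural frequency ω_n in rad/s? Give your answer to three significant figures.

Peak time t_p = π/ω_d, so ω_d = π/t_p = π/0.0218 = 144 rad/s.
ω_n = ω_d/√(1−ζ²) = 144/√0.894 = 152 rad/s.

ω_n ≈ 152 rad/s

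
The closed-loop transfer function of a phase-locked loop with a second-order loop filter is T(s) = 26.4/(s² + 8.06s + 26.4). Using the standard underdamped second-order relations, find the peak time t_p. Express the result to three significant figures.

t_p ≈ 0.986 s

ω_n = √26.4 = 5.14 rad/s; ζ = 8.06/(2·5.14) = 0.784.
ω_d = ω_n√(1−ζ²) = 3.19 rad/s. Then t_p = π/ω_d = 0.986 s.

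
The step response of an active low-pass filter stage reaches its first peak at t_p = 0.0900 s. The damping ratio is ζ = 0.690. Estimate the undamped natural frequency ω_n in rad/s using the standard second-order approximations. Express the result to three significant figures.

Peak time t_p = π/ω_d, so ω_d = π/t_p = π/0.0900 = 34.9 rad/s.
ω_n = ω_d/√(1−ζ²) = 34.9/√0.524 = 48.2 rad/s.

ω_n ≈ 48.2 rad/s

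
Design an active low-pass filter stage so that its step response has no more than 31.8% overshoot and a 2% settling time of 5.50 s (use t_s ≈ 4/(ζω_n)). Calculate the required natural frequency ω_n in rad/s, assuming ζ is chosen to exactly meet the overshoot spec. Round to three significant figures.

Inverting the overshoot relation: ζ = |ln 0.318|/√(π² + ln²0.318) = 0.343.
From t_s ≈ 4/(ζω_n): ω_n = 4/(ζ·t_s) = 4/(0.343·5.50) = 2.12 rad/s.

ω_n ≈ 2.12 rad/s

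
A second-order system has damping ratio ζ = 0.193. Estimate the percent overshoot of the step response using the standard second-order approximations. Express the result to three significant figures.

%OS ≈ 53.9%

For an underdamped second-order system, %OS = 100·exp(−πζ/√(1−ζ²)).
πζ/√(1−ζ²) = π·0.193/√(1−0.0372) = 0.6179, so %OS = 100·e^(−0.6179) = 53.9%.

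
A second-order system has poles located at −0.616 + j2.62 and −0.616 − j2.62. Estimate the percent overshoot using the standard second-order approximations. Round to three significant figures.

The poles are at −σ ± jω_d with σ = 0.616 and ω_d = 2.62, so ω_n = √(σ²+ω_d²) = 2.69 rad/s and ζ = σ/ω_n = 0.229.
%OS = 100 e^{−πζ/√(1−ζ²)} with ζ = 0.229 gives 47.8%.

%OS ≈ 47.8%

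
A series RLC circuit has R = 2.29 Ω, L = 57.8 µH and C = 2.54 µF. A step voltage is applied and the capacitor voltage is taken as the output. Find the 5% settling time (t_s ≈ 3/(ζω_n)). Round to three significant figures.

t_s ≈ 0.000151 s

For a series RLC circuit (capacitor voltage as output), ω_n = 1/√(LC) = 1/√(57.8 µH · 2.54 µF) = 82500 rad/s.
ζ = (R/2)·√(C/L) = (2.29/2)·√(2.54 µF/57.8 µH) = 0.240.
t_s ≈ 3/(ζω_n) = 0.000151 s.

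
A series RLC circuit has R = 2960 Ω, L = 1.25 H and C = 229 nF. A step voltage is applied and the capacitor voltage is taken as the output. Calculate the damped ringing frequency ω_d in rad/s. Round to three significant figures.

For a series RLC circuit (capacitor voltage as output), ω_n = 1/√(LC) = 1/√(1.25 H · 229 nF) = 1870 rad/s.
ζ = (R/2)·√(C/L) = (2960/2)·√(229 nF/1.25 H) = 0.633.
ω_d = ω_n√(1−ζ²) = 1450 rad/s.

ω_d ≈ 1450 rad/s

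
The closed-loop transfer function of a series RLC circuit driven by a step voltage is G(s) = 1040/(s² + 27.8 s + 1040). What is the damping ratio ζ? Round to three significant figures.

ζ ≈ 0.431

Matching coefficients with s² + 2ζω_n s + ω_n² gives ω_n² = 1040 ⇒ ω_n = 32.2 rad/s, and ζ = 27.8/(2ω_n) = 0.431.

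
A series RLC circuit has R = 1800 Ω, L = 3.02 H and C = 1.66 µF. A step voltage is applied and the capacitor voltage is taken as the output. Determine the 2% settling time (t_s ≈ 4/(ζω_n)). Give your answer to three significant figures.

For a series RLC circuit (capacitor voltage as output), ω_n = 1/√(LC) = 1/√(3.02 H · 1.66 µF) = 447 rad/s.
ζ = (R/2)·√(C/L) = (1800/2)·√(1.66 µF/3.02 H) = 0.667.
t_s ≈ 4/(ζω_n) = 0.0134 s.

t_s ≈ 0.0134 s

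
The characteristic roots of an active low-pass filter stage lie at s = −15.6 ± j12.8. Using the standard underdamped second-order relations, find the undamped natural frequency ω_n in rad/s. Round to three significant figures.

The poles are at −σ ± jω_d with σ = 15.6 and ω_d = 12.8, so ω_n = √(σ²+ω_d²) = 20.2 rad/s and ζ = σ/ω_n = 0.773.

ω_n ≈ 20.2 rad/s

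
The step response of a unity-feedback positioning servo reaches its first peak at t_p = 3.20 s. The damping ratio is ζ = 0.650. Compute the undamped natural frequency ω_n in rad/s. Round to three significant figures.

ω_n ≈ 1.29 rad/s

Peak time t_p = π/ω_d, so ω_d = π/t_p = π/3.20 = 0.982 rad/s.
ω_n = ω_d/√(1−ζ²) = 0.982/√0.577 = 1.29 rad/s.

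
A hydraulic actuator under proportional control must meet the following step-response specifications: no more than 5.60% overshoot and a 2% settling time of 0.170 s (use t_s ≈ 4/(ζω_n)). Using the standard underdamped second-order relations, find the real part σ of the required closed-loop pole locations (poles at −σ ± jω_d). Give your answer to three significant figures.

The settling-time spec alone fixes σ = ζω_n = 4/t_s = 4/0.170 = 23.5.
(Overshoot then fixes ζ = 0.676 and hence ω_d = σ·√(1−ζ²)/ζ = 25.6 rad/s.)

σ ≈ 23.5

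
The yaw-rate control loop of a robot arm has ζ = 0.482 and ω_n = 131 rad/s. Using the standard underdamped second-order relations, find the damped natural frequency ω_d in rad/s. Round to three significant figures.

ω_d = ω_n√(1−ζ²) = 131·√0.768 = 115 rad/s.

ω_d ≈ 115 rad/s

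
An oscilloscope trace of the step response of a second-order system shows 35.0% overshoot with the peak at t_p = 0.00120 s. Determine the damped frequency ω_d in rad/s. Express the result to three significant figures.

ω_d ≈ 2620 rad/s

t_p = π/ω_d, so ω_d = π/0.00120 = 2620 rad/s.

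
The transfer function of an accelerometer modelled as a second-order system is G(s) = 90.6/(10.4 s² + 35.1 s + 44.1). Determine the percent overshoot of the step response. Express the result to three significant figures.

Dividing through by 10.4: denominator becomes s² + 3.375 s + 4.240.
So ω_n = √4.240 = 2.06 rad/s and ζ = 3.375/(2·2.06) = 0.819.
%OS = 100·exp(−πζ/√(1−ζ²)) = 1.12%.

%OS ≈ 1.12%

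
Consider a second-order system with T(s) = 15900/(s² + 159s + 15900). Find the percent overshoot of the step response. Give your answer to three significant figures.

Comparing the denominator to s² + 2ζω_n s + ω_n²: ω_n = √15900 = 126 rad/s, and 2ζω_n = 159 so ζ = 159/(2·126) = 0.630.
%OS = 100 e^{−πζ/√(1−ζ²)} with ζ = 0.630 gives 7.79%.

%OS ≈ 7.79%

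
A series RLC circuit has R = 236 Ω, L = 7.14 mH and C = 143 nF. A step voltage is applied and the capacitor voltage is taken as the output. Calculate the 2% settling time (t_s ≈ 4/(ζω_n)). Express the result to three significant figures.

t_s ≈ 0.000242 s

For a series RLC circuit (capacitor voltage as output), ω_n = 1/√(LC) = 1/√(7.14 mH · 143 nF) = 31300 rad/s.
ζ = (R/2)·√(C/L) = (236/2)·√(143 nF/7.14 mH) = 0.528.
t_s ≈ 4/(ζω_n) = 0.000242 s.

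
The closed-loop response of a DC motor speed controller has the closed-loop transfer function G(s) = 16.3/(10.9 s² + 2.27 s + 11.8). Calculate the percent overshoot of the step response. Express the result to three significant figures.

%OS ≈ 72.9%

Dividing through by 10.9: denominator becomes s² + 0.2083 s + 1.083.
So ω_n = √1.083 = 1.04 rad/s and ζ = 0.2083/(2·1.04) = 0.100.
%OS = 100 e^{−πζ/√(1−ζ²)} with ζ = 0.100 gives 72.9%.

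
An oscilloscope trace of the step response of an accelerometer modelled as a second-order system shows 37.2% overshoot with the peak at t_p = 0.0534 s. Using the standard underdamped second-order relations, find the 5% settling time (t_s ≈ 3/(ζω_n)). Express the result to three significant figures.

From the overshoot, ζ = −ln(OS)/√(π²+ln²(OS)) = 0.300.
From t_p = π/ω_d, ω_d = π/0.0534 = 58.8 rad/s, so ω_n = ω_d/√(1−ζ²) = 61.7 rad/s.
t_s ≈ 3/(ζω_n) = 3/(0.300·61.7) = 0.162 s.

t_s ≈ 0.162 s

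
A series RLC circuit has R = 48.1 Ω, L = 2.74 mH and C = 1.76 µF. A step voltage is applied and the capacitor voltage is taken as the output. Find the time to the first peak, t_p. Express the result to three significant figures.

For a series RLC circuit (capacitor voltage as output), ω_n = 1/√(LC) = 1/√(2.74 mH · 1.76 µF) = 14400 rad/s.
ζ = (R/2)·√(C/L) = (48.1/2)·√(1.76 µF/2.74 mH) = 0.610.
ω_d = ω_n√(1−ζ²) = 11400 rad/s. t_p = π/ω_d = 0.000275 s.

t_p ≈ 0.000275 s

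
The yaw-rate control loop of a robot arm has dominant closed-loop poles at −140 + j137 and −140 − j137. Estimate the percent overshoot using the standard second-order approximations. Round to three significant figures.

%OS ≈ 4.03%

With σ = 140, ω_d = 137: ω_n = √(σ²+ω_d²) = 196 rad/s, ζ = σ/ω_n = 0.715.
%OS = 100 e^{−πζ/√(1−ζ²)} with ζ = 0.715 gives 4.03%.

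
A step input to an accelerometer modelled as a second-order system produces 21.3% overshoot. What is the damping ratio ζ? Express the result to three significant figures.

From %OS = 100·exp(−πζ/√(1−ζ²)), invert to get ζ = −ln(OS)/√(π² + ln²(OS)) with OS = 0.213.
−ln 0.213 = 1.546, so ζ = 1.546/√(π² + 2.392) = 0.442.

ζ ≈ 0.442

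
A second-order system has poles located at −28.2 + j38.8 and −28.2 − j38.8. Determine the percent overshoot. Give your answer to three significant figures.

%OS ≈ 10.2%

With σ = 28.2, ω_d = 38.8: ω_n = √(σ²+ω_d²) = 48.0 rad/s, ζ = σ/ω_n = 0.588.
%OS = 100 e^{−πζ/√(1−ζ²)} with ζ = 0.588 gives 10.2%.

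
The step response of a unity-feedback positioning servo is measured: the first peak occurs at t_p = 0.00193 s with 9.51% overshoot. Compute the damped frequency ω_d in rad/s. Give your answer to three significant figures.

ω_d ≈ 1630 rad/s

t_p = π/ω_d, so ω_d = π/0.00193 = 1630 rad/s.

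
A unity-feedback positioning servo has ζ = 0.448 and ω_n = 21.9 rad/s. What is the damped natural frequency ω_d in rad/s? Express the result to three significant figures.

ω_d ≈ 19.6 rad/s

ω_d = ω_n√(1−ζ²) = 21.9·√0.799 = 19.6 rad/s.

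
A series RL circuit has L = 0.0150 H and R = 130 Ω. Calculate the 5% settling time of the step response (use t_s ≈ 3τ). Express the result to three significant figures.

τ = L/R = 0.0150/130 = 0.000115 s.
t_s ≈ 3τ = 0.000346 s.

t_s ≈ 0.000346 s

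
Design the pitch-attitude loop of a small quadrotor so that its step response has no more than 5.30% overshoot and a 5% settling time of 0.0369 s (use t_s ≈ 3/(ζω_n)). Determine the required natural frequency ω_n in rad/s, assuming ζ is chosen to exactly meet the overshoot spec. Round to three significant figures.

ω_n ≈ 119 rad/s

ζ = −ln(OS)/√(π² + (ln OS)²). With OS = 0.0530, ln OS = −2.937 and ζ = 2.937/4.301 = 0.683.
Then ω_n = 3/(ζ t_s) = 3/(0.683 × 0.0369) = 119 rad/s.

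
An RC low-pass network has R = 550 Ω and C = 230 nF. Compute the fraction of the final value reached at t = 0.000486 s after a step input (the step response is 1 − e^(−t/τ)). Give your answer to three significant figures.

y/y_∞ ≈ 0.979

τ = RC = 550 × 230 nF = 0.000126 s.
y(t)/y_∞ = 1 − e^(−t/τ) = 1 − e^(−0.000486/0.000126) = 1 − e^(−3.84) = 0.979.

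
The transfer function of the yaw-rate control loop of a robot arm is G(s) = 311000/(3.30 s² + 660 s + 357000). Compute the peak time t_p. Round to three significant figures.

t_p ≈ 0.0100 s

Dividing through by 3.30: denominator becomes s² + 200.0 s + 108200.
So ω_n = √108200 = 329 rad/s and ζ = 200.0/(2·329) = 0.304.
The damped frequency ω_d = ω_n√(1−ζ²) = 313 rad/s. t_p = π/ω_d = 0.0100 s.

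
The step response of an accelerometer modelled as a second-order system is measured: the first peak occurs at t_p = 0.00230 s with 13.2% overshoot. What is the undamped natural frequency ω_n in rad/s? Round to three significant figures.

The overshoot fixes ζ = −ln(OS)/√(π²+ln²(OS)) = 0.542.
t_p = π/ω_d ⇒ ω_d = 1370 rad/s; then ω_n = ω_d/√(1−ζ²) = 1630 rad/s.

ω_n ≈ 1630 rad/s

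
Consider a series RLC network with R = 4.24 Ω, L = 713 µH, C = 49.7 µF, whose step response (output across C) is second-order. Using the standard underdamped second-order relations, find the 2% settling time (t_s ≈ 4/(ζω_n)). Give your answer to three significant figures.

For a series RLC circuit (capacitor voltage as output), ω_n = 1/√(LC) = 1/√(713 µH · 49.7 µF) = 5310 rad/s.
ζ = (R/2)·√(C/L) = (4.24/2)·√(49.7 µF/713 µH) = 0.560.
t_s ≈ 4/(ζω_n) = 0.00135 s.

t_s ≈ 0.00135 s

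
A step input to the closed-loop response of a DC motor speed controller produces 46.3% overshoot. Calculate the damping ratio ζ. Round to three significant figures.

Inverting the overshoot relation: ζ = |ln 0.463|/√(π² + ln²0.463) = 0.238.

ζ ≈ 0.238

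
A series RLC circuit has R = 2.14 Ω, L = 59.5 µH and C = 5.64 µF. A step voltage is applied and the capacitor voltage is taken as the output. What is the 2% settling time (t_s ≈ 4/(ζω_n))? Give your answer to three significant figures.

For a series RLC circuit (capacitor voltage as output), ω_n = 1/√(LC) = 1/√(59.5 µH · 5.64 µF) = 54600 rad/s.
ζ = (R/2)·√(C/L) = (2.14/2)·√(5.64 µF/59.5 µH) = 0.329.
t_s ≈ 4/(ζω_n) = 0.000222 s.

t_s ≈ 0.000222 s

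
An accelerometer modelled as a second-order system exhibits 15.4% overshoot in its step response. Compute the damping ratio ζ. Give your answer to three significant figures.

ζ = −ln(OS)/√(π² + (ln OS)²). With OS = 0.154, ln OS = −1.871 and ζ = 1.871/3.656 = 0.512.

ζ ≈ 0.512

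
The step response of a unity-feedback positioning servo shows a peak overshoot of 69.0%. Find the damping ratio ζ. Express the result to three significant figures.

ζ ≈ 0.117

ζ = −ln(OS)/√(π² + (ln OS)²). With OS = 0.690, ln OS = −0.3711 and ζ = 0.3711/3.163 = 0.117.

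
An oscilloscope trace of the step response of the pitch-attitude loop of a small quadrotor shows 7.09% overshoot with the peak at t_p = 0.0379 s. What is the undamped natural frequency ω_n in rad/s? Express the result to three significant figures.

From the overshoot, ζ = −ln(OS)/√(π²+ln²(OS)) = 0.644.
From t_p = π/ω_d, ω_d = π/0.0379 = 82.9 rad/s, so ω_n = ω_d/√(1−ζ²) = 108 rad/s.

ω_n ≈ 108 rad/s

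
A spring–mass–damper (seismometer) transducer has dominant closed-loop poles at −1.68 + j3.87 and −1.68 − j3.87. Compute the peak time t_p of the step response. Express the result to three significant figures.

t_p ≈ 0.812 s

t_p = π/ω_d with ω_d = 3.87 (the imaginary part), so t_p = 0.812 s.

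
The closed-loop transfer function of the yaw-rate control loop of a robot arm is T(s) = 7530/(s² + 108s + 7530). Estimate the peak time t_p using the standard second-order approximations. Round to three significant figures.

t_p ≈ 0.0462 s

ω_n = √7530 = 86.8 rad/s; ζ = 108/(2·86.8) = 0.622.
ω_d = ω_n√(1−ζ²) = 67.9 rad/s. Then t_p = π/ω_d = 0.0462 s.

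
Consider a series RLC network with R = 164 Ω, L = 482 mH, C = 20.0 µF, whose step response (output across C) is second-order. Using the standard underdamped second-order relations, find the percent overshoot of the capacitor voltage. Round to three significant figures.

%OS ≈ 14.2%

For a series RLC circuit (capacitor voltage as output), ω_n = 1/√(LC) = 1/√(482 mH · 20.0 µF) = 322 rad/s.
ζ = (R/2)·√(C/L) = (164/2)·√(20.0 µF/482 mH) = 0.528.
%OS = 100·exp(−πζ/√(1−ζ²)) = 14.2%.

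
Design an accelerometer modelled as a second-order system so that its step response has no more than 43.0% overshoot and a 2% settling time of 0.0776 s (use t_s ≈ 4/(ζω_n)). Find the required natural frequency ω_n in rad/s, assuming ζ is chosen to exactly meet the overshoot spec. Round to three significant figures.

ω_n ≈ 199 rad/s

ζ = −ln(OS)/√(π² + (ln OS)²). With OS = 0.430, ln OS = −0.8440 and ζ = 0.8440/3.253 = 0.259.
From t_s ≈ 4/(ζω_n): ω_n = 4/(ζ·t_s) = 4/(0.259·0.0776) = 199 rad/s.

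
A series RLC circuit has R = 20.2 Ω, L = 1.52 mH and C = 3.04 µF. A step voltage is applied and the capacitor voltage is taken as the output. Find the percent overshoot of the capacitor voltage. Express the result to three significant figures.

%OS ≈ 20.4%

For a series RLC circuit (capacitor voltage as output), ω_n = 1/√(LC) = 1/√(1.52 mH · 3.04 µF) = 14700 rad/s.
ζ = (R/2)·√(C/L) = (20.2/2)·√(3.04 µF/1.52 mH) = 0.452.
Overshoot: exp(−π·0.452/√(1−0.452²)) = 0.204, i.e. 20.4%.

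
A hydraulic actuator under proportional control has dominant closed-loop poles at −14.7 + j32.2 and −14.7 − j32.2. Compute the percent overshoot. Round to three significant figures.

The poles are at −σ ± jω_d with σ = 14.7 and ω_d = 32.2, so ω_n = √(σ²+ω_d²) = 35.4 rad/s and ζ = σ/ω_n = 0.415.
%OS = 100 e^{−πζ/√(1−ζ²)} with ζ = 0.415 gives 23.8%.

%OS ≈ 23.8%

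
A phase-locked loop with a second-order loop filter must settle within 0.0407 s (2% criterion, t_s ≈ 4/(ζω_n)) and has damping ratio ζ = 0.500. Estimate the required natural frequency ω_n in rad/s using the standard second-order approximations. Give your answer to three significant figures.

ω_n ≈ 197 rad/s

Rearranging t_s ≈ 4/(ζω_n) gives ω_n = 4/(ζ·t_s) = 4/(0.500 × 0.0407) = 197 rad/s.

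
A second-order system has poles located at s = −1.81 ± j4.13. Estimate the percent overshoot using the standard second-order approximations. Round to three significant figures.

%OS ≈ 25.2%

|pole| = ω_n = √(1.81² + 4.13²) = 4.51 rad/s; ζ = cos θ = σ/ω_n = 0.401.
Overshoot: exp(−π·0.401/√(1−0.401²)) = 0.252, i.e. 25.2%.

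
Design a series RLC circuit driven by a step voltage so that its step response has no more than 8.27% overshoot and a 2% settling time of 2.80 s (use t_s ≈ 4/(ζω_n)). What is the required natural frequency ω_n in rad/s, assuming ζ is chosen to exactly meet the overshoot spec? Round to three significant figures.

ζ = −ln(OS)/√(π² + (ln OS)²). With OS = 0.0827, ln OS = −2.493 and ζ = 2.493/4.010 = 0.622.
From t_s ≈ 4/(ζω_n): ω_n = 4/(ζ·t_s) = 4/(0.622·2.80) = 2.30 rad/s.

ω_n ≈ 2.30 rad/s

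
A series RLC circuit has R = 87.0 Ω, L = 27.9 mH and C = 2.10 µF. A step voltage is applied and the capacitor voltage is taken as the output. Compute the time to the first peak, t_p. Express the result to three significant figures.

t_p ≈ 0.000821 s

For a series RLC circuit (capacitor voltage as output), ω_n = 1/√(LC) = 1/√(27.9 mH · 2.10 µF) = 4130 rad/s.
ζ = (R/2)·√(C/L) = (87.0/2)·√(2.10 µF/27.9 mH) = 0.377.
ω_d = ω_n√(1−ζ²) = 3830 rad/s. t_p = π/ω_d = 0.000821 s.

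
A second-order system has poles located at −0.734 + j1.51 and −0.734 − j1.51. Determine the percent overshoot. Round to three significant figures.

With σ = 0.734, ω_d = 1.51: ω_n = √(σ²+ω_d²) = 1.68 rad/s, ζ = σ/ω_n = 0.437.
%OS = 100 e^{−πζ/√(1−ζ²)} with ζ = 0.437 gives 21.7%.

%OS ≈ 21.7%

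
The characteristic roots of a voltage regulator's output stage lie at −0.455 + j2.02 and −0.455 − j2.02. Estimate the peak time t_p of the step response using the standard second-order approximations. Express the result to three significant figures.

t_p = π/ω_d with ω_d = 2.02 (the imaginary part), so t_p = 1.56 s.

t_p ≈ 1.56 s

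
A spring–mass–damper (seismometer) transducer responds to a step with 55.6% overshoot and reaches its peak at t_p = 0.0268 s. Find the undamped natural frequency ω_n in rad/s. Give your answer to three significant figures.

The overshoot fixes ζ = −ln(OS)/√(π²+ln²(OS)) = 0.184.
From t_p = π/ω_d, ω_d = π/0.0268 = 117 rad/s, so ω_n = ω_d/√(1−ζ²) = 119 rad/s.

ω_n ≈ 119 rad/s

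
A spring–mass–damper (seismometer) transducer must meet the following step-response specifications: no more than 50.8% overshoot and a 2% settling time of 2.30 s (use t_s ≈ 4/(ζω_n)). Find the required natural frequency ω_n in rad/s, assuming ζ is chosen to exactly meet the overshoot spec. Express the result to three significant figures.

ζ = −ln(OS)/√(π² + (ln OS)²). With OS = 0.508, ln OS = −0.6773 and ζ = 0.6773/3.214 = 0.211.
Then ω_n = 4/(ζ t_s) = 4/(0.211 × 2.30) = 8.25 rad/s.

ω_n ≈ 8.25 rad/s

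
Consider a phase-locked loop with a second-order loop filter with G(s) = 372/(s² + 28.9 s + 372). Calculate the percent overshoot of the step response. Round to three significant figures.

ω_n = √372 = 19.3 rad/s; ζ = 28.9/(2·19.3) = 0.749.
%OS = 100 e^{−πζ/√(1−ζ²)} with ζ = 0.749 gives 2.86%.

%OS ≈ 2.86%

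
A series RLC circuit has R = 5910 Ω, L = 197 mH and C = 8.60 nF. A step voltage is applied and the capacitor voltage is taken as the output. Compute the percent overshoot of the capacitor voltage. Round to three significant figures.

For a series RLC circuit (capacitor voltage as output), ω_n = 1/√(LC) = 1/√(197 mH · 8.60 nF) = 24300 rad/s.
ζ = (R/2)·√(C/L) = (5910/2)·√(8.60 nF/197 mH) = 0.617.
%OS = 100·exp(−πζ/√(1−ζ²)) = 8.49%.

%OS ≈ 8.49%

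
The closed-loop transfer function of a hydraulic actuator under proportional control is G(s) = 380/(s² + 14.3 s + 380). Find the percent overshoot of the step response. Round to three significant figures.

%OS ≈ 29.0%

Matching coefficients with s² + 2ζω_n s + ω_n² gives ω_n² = 380 ⇒ ω_n = 19.5 rad/s, and ζ = 14.3/(2ω_n) = 0.367.
%OS = 100·exp(−πζ/√(1−ζ²)) = 29.0%.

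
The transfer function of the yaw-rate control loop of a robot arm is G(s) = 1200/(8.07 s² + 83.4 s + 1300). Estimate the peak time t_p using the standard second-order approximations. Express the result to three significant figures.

Dividing through by 8.07: denominator becomes s² + 10.33 s + 161.1.
So ω_n = √161.1 = 12.7 rad/s and ζ = 10.33/(2·12.7) = 0.407.
ω_d = ω_n√(1−ζ²) = 11.6 rad/s. t_p = π/ω_d = 0.271 s.

t_p ≈ 0.271 s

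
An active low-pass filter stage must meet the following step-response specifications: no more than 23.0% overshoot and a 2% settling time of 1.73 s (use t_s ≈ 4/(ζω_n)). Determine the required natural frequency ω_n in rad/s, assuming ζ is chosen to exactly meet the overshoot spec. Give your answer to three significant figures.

ω_n ≈ 5.46 rad/s

ζ = −ln(OS)/√(π² + (ln OS)²). With OS = 0.230, ln OS = −1.470 and ζ = 1.470/3.468 = 0.424.
Then ω_n = 4/(ζ t_s) = 4/(0.424 × 1.73) = 5.46 rad/s.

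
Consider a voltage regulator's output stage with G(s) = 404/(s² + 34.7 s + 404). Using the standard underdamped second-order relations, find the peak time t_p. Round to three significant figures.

Matching coefficients with s² + 2ζω_n s + ω_n² gives ω_n² = 404 ⇒ ω_n = 20.1 rad/s, and ζ = 34.7/(2ω_n) = 0.863.
The damped frequency ω_d = ω_n√(1−ζ²) = 10.1 rad/s. Then t_p = π/ω_d = 0.310 s.

t_p ≈ 0.310 s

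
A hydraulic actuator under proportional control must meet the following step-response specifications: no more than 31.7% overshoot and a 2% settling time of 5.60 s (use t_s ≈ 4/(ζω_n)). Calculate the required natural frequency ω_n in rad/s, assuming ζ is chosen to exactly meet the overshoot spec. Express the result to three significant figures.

ζ = −ln(OS)/√(π² + (ln OS)²). With OS = 0.317, ln OS = −1.149 and ζ = 1.149/3.345 = 0.343.
From t_s ≈ 4/(ζω_n): ω_n = 4/(ζ·t_s) = 4/(0.343·5.60) = 2.08 rad/s.

ω_n ≈ 2.08 rad/s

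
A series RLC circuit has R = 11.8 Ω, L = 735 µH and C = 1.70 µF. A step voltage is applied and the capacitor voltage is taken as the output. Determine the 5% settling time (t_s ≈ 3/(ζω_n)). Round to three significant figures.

t_s ≈ 0.000374 s

For a series RLC circuit (capacitor voltage as output), ω_n = 1/√(LC) = 1/√(735 µH · 1.70 µF) = 28300 rad/s.
ζ = (R/2)·√(C/L) = (11.8/2)·√(1.70 µF/735 µH) = 0.284.
t_s ≈ 3/(ζω_n) = 0.000374 s.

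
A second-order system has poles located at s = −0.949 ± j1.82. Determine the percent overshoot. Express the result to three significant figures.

%OS ≈ 19.4%

With σ = 0.949, ω_d = 1.82: ω_n = √(σ²+ω_d²) = 2.05 rad/s, ζ = σ/ω_n = 0.462.
%OS = 100 e^{−πζ/√(1−ζ²)} with ζ = 0.462 gives 19.4%.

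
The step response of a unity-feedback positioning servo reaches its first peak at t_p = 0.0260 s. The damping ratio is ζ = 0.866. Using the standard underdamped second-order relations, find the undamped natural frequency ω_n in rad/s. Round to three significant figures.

Peak time t_p = π/ω_d, so ω_d = π/t_p = π/0.0260 = 121 rad/s.
ω_n = ω_d/√(1−ζ²) = 121/√0.250 = 242 rad/s.

ω_n ≈ 242 rad/s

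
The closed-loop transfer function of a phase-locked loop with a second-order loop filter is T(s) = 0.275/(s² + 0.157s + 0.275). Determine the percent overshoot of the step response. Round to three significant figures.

%OS ≈ 62.1%

Comparing the denominator to s² + 2ζω_n s + ω_n²: ω_n = √0.275 = 0.524 rad/s, and 2ζω_n = 0.157 so ζ = 0.157/(2·0.524) = 0.150.
Overshoot: exp(−π·0.150/√(1−0.150²)) = 0.621, i.e. 62.1%.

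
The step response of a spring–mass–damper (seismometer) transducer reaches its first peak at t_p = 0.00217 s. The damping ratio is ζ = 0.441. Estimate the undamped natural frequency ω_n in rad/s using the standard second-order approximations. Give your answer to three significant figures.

Peak time t_p = π/ω_d, so ω_d = π/t_p = π/0.00217 = 1450 rad/s.
ω_n = ω_d/√(1−ζ²) = 1450/√0.806 = 1610 rad/s.

ω_n ≈ 1610 rad/s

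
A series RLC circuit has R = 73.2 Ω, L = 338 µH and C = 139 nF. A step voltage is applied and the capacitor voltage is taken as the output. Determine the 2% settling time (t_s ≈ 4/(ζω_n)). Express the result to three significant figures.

For a series RLC circuit (capacitor voltage as output), ω_n = 1/√(LC) = 1/√(338 µH · 139 nF) = 146000 rad/s.
ζ = (R/2)·√(C/L) = (73.2/2)·√(139 nF/338 µH) = 0.742.
t_s ≈ 4/(ζω_n) = 0.0000369 s.

t_s ≈ 0.0000369 s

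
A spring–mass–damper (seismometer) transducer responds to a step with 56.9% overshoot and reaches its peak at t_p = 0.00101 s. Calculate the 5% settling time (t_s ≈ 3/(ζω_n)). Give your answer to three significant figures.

t_s ≈ 0.00537 s

ζ from %OS: ζ = |ln 0.569|/√(π²+ln²0.569) = 0.177.
t_p = π/ω_d ⇒ ω_d = 3110 rad/s; then ω_n = ω_d/√(1−ζ²) = 3160 rad/s.
t_s ≈ 3/(ζω_n) = 3/(0.177·3160) = 0.00537 s.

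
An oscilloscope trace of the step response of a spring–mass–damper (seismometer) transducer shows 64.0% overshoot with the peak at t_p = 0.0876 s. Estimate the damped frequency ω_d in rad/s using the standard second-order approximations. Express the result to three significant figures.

t_p = π/ω_d, so ω_d = π/0.0876 = 35.9 rad/s.

ω_d ≈ 35.9 rad/s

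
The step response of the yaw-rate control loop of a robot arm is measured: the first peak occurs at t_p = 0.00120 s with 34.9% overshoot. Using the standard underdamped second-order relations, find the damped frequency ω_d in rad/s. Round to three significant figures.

ω_d ≈ 2620 rad/s

t_p = π/ω_d, so ω_d = π/0.00120 = 2620 rad/s.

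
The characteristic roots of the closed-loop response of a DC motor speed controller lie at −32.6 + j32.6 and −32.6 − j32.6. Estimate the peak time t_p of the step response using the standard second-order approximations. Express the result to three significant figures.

t_p = π/ω_d with ω_d = 32.6 (the imaginary part), so t_p = 0.0964 s.

t_p ≈ 0.0964 s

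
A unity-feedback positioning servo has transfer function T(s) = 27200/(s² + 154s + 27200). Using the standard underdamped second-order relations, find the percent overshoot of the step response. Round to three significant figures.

%OS ≈ 19.0%

Comparing the denominator to s² + 2ζω_n s + ω_n²: ω_n = √27200 = 165 rad/s, and 2ζω_n = 154 so ζ = 154/(2·165) = 0.467.
%OS = 100·exp(−πζ/√(1−ζ²)) = 19.0%.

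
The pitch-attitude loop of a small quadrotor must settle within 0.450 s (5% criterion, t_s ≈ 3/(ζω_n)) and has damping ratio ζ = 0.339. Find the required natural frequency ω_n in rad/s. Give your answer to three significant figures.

Rearranging t_s ≈ 3/(ζω_n) gives ω_n = 3/(ζ·t_s) = 3/(0.339 × 0.450) = 19.7 rad/s.

ω_n ≈ 19.7 rad/s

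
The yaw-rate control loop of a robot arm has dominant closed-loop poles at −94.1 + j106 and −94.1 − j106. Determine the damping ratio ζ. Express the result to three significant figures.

ζ ≈ 0.664

With σ = 94.1, ω_d = 106: ω_n = √(σ²+ω_d²) = 142 rad/s, ζ = σ/ω_n = 0.664.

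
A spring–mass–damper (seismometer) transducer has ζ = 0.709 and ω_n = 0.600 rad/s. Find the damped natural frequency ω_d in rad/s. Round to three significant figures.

ω_d = ω_n√(1−ζ²) = 0.600·√0.497 = 0.423 rad/s.

ω_d ≈ 0.423 rad/s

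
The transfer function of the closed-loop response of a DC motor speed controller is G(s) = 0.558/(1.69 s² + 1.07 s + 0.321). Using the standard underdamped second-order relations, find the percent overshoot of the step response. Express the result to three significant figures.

Dividing through by 1.69: denominator becomes s² + 0.6331 s + 0.1899.
So ω_n = √0.1899 = 0.436 rad/s and ζ = 0.6331/(2·0.436) = 0.726.
Overshoot: exp(−π·0.726/√(1−0.726²)) = 0.0361, i.e. 3.61%.

%OS ≈ 3.61%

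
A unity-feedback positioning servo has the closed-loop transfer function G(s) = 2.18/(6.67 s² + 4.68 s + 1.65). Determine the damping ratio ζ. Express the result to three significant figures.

Dividing through by 6.67: denominator becomes s² + 0.7016 s + 0.2474.
So ω_n = √0.2474 = 0.497 rad/s and ζ = 0.7016/(2·0.497) = 0.705.

ζ ≈ 0.705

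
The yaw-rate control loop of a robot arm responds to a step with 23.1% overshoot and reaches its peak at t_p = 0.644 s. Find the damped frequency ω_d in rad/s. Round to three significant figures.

ω_d ≈ 4.88 rad/s

t_p = π/ω_d, so ω_d = π/0.644 = 4.88 rad/s.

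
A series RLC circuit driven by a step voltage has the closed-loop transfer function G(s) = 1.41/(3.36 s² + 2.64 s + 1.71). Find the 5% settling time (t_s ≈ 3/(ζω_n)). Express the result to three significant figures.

Dividing through by 3.36: denominator becomes s² + 0.7857 s + 0.5089.
So ω_n = √0.5089 = 0.713 rad/s and ζ = 0.7857/(2·0.713) = 0.551.
t_s ≈ 3/(ζω_n) = 7.64 s.

t_s ≈ 7.64 s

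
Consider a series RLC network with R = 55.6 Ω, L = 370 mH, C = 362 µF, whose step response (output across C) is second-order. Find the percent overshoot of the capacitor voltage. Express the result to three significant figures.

For a series RLC circuit (capacitor voltage as output), ω_n = 1/√(LC) = 1/√(370 mH · 362 µF) = 86.4 rad/s.
ζ = (R/2)·√(C/L) = (55.6/2)·√(362 µF/370 mH) = 0.870.
%OS = 100 e^{−πζ/√(1−ζ²)} with ζ = 0.870 gives 0.396%.

%OS ≈ 0.396%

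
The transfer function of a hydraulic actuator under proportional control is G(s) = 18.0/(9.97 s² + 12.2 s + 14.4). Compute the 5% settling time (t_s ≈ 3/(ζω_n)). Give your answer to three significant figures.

t_s ≈ 4.90 s

Dividing through by 9.97: denominator becomes s² + 1.224 s + 1.444.
So ω_n = √1.444 = 1.20 rad/s and ζ = 1.224/(2·1.20) = 0.509.
t_s ≈ 3/(ζω_n) = 4.90 s.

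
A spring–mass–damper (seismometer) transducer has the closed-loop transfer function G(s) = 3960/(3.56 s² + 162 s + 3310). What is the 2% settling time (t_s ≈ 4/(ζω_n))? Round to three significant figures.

t_s ≈ 0.176 s

Dividing through by 3.56: denominator becomes s² + 45.51 s + 929.8.
So ω_n = √929.8 = 30.5 rad/s and ζ = 45.51/(2·30.5) = 0.746.
t_s ≈ 4/(ζω_n) = 0.176 s.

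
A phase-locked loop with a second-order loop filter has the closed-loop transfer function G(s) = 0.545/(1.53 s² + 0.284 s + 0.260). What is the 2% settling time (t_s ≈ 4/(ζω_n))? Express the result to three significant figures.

t_s ≈ 43.1 s

Dividing through by 1.53: denominator becomes s² + 0.1856 s + 0.1699.
So ω_n = √0.1699 = 0.412 rad/s and ζ = 0.1856/(2·0.412) = 0.225.
t_s ≈ 4/(ζω_n) = 43.1 s.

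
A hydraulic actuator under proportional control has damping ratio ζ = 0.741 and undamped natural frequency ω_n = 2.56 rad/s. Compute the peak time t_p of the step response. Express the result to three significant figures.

t_p ≈ 1.83 s

The damped frequency is ω_d = ω_n√(1−ζ²) = 2.56·√(1−0.549) = 1.72 rad/s.
Peak time t_p = π/ω_d = π/1.72 = 1.83 s.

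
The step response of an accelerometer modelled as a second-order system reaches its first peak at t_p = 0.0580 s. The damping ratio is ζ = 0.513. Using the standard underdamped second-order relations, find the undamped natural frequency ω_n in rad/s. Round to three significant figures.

Peak time t_p = π/ω_d, so ω_d = π/t_p = π/0.0580 = 54.2 rad/s.
ω_n = ω_d/√(1−ζ²) = 54.2/√0.737 = 63.1 rad/s.

ω_n ≈ 63.1 rad/s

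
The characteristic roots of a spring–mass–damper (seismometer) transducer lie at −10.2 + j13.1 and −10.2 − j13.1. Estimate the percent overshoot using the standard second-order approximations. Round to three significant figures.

%OS ≈ 8.66%

With σ = 10.2, ω_d = 13.1: ω_n = √(σ²+ω_d²) = 16.6 rad/s, ζ = σ/ω_n = 0.614.
Overshoot: exp(−π·0.614/√(1−0.614²)) = 0.0866, i.e. 8.66%.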